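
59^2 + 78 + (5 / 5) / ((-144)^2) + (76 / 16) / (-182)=6715698427 / 1886976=3558.97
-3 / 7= -0.43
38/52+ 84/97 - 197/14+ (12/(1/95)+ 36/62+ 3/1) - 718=113041077/273637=413.11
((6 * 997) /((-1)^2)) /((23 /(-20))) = -119640 /23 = -5201.74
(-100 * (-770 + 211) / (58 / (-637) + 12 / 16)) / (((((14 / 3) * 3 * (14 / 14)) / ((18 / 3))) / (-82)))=-5005509600 / 1679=-2981244.55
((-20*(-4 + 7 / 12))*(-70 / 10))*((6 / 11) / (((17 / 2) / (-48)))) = 275520 / 187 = 1473.37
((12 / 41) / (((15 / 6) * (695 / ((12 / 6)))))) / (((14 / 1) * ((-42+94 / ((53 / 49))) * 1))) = 0.00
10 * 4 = 40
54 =54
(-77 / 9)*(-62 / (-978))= -0.54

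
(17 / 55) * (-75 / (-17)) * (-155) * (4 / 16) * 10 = -11625 / 22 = -528.41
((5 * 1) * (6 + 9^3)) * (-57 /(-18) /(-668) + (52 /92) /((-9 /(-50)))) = 1062184025 /92184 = 11522.43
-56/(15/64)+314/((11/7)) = -6454/165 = -39.12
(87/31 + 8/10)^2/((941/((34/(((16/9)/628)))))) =7506106101/45215050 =166.01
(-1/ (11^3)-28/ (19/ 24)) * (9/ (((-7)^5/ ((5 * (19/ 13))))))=40250295/ 290811521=0.14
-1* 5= -5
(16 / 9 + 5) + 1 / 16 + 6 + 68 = 11641 / 144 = 80.84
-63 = -63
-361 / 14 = -25.79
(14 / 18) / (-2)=-7 / 18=-0.39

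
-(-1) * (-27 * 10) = -270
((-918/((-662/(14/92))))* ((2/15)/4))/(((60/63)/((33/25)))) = 742203/76130000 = 0.01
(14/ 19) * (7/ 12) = 49/ 114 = 0.43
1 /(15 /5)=1 /3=0.33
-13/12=-1.08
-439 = -439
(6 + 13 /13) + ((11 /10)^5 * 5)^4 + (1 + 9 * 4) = 679789994932560009201 /160000000000000000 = 4248.69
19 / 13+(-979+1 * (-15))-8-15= -13202 / 13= -1015.54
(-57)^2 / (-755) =-3249 / 755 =-4.30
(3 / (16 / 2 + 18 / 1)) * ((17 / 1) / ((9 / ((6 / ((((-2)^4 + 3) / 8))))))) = 136 / 247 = 0.55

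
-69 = -69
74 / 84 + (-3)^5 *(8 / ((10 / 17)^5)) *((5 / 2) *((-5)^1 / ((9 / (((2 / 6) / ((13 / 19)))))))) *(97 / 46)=494585592239 / 12558000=39384.11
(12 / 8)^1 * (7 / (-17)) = -21 / 34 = -0.62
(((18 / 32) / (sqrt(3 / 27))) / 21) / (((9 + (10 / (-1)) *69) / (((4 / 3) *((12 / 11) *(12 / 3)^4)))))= -768 / 17479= -0.04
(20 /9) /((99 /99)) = 20 /9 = 2.22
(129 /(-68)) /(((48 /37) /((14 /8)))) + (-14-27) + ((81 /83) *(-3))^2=-1048959593 /29980928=-34.99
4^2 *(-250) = -4000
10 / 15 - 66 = -196 / 3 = -65.33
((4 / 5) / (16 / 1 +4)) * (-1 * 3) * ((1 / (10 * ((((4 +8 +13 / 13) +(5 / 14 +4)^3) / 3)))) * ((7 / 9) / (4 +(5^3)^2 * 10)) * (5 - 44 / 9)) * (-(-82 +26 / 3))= -30184 / 1978742339775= -0.00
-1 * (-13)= 13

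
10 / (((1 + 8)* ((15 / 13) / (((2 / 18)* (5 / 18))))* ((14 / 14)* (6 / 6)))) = 0.03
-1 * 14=-14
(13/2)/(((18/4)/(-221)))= -319.22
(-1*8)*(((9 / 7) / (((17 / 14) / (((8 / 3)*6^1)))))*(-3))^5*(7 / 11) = 26962287755526144 / 15618427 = 1726312627.74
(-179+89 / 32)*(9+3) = -16917 / 8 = -2114.62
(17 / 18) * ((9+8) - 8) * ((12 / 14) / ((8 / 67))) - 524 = -25927 / 56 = -462.98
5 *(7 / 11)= 3.18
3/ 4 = 0.75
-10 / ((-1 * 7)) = 10 / 7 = 1.43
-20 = -20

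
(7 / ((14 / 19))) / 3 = 19 / 6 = 3.17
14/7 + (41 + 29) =72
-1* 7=-7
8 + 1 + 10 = 19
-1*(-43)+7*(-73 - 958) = -7174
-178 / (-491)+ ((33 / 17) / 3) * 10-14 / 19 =966826 / 158593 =6.10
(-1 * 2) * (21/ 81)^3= -686/ 19683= -0.03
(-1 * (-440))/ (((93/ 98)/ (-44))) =-1897280/ 93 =-20400.86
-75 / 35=-15 / 7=-2.14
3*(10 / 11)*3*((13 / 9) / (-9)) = -130 / 99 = -1.31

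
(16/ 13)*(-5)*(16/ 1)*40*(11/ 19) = -563200/ 247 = -2280.16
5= 5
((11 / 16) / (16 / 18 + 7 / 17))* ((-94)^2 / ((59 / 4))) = 3717747 / 11741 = 316.65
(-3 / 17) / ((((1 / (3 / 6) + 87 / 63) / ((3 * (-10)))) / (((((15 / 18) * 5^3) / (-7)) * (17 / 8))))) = -28125 / 568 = -49.52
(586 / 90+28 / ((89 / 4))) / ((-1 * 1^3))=-7.77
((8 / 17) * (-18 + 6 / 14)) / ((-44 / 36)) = 8856 / 1309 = 6.77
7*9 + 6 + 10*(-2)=49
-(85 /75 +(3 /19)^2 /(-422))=-2589679 /2285130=-1.13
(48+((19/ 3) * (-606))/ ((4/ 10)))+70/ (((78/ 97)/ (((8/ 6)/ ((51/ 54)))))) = -2082727/ 221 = -9424.10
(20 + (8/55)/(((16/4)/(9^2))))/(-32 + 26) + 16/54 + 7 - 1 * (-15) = 27431/1485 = 18.47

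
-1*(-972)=972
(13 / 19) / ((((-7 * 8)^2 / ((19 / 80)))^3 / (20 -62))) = -14079 / 1127898677248000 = -0.00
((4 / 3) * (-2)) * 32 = -256 / 3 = -85.33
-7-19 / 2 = -33 / 2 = -16.50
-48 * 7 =-336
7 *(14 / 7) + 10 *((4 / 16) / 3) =89 / 6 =14.83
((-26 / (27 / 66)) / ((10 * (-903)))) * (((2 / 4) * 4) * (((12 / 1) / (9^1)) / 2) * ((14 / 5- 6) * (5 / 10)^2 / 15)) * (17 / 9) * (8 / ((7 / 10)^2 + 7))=-2489344 / 2465284815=-0.00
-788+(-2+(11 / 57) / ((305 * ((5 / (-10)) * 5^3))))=-1716768772 / 2173125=-790.00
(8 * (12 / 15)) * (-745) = -4768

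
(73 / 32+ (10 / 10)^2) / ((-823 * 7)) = -15 / 26336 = -0.00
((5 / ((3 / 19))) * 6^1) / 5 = 38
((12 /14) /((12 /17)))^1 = 17 /14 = 1.21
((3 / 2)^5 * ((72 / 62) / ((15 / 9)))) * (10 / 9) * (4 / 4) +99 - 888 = -97107 / 124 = -783.12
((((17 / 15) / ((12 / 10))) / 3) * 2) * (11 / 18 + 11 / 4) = 2057 / 972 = 2.12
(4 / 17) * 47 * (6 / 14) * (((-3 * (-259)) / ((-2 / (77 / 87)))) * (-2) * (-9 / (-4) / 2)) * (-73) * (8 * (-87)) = 3167073756 / 17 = 186298456.24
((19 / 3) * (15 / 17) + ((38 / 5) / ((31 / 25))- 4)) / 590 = 4067 / 310930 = 0.01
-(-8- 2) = 10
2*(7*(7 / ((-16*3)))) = -49 / 24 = -2.04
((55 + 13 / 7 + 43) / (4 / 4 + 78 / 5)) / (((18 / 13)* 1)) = 15145 / 3486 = 4.34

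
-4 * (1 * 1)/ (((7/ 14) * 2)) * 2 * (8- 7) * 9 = -72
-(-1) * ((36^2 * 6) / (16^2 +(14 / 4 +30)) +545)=110369 / 193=571.86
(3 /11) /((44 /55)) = 15 /44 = 0.34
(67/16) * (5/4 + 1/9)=3283/576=5.70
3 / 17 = 0.18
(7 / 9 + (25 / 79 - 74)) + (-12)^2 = 50548 / 711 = 71.09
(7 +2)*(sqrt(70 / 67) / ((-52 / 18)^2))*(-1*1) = -1.10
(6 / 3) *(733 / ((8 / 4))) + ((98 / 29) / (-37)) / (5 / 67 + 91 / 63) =732.94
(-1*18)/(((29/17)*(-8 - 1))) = 34/29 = 1.17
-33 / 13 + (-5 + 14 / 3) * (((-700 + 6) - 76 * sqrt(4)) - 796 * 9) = 34677 / 13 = 2667.46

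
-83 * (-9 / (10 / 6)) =2241 / 5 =448.20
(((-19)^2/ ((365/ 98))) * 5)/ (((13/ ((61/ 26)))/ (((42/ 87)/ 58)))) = 7553203/ 10375417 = 0.73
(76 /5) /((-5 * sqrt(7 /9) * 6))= -38 * sqrt(7) /175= -0.57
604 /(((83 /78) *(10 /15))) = 70668 /83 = 851.42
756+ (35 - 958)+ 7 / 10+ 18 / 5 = -1627 / 10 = -162.70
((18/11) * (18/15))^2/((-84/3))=-2916/21175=-0.14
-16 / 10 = -8 / 5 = -1.60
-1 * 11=-11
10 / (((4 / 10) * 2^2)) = 25 / 4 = 6.25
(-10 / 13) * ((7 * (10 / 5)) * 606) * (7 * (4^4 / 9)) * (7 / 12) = -88686080 / 117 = -758000.68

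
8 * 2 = 16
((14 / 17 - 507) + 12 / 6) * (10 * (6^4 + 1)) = -111165870 / 17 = -6539168.82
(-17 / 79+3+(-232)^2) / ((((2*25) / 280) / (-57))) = -6786696336 / 395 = -17181509.71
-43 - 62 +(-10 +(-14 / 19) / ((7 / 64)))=-2313 / 19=-121.74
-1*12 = -12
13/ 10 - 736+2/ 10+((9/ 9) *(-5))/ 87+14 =-125377/ 174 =-720.56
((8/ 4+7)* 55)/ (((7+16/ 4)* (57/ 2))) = 30/ 19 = 1.58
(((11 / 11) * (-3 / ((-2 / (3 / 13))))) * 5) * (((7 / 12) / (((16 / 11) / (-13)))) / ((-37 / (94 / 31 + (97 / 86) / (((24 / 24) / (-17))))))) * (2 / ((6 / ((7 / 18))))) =-38659775 / 75757056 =-0.51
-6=-6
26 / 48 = 13 / 24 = 0.54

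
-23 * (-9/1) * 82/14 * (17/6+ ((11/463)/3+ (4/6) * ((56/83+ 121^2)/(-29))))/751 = -6313369582893/11717232674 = -538.81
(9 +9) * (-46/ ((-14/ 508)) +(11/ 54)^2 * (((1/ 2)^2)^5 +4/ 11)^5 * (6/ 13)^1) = 4097182192620865859442951/ 136370122616685461504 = 30044.57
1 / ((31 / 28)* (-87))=-28 / 2697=-0.01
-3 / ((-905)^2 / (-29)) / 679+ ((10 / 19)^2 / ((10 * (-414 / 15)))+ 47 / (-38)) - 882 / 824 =-13173472406933029 / 5707165167381300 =-2.31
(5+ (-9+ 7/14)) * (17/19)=-119/38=-3.13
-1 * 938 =-938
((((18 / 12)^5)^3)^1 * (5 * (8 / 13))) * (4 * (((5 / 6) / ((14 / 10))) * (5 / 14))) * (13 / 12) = 996451875 / 802816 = 1241.20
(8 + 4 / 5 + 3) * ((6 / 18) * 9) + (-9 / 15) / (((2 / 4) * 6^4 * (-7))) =53525 / 1512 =35.40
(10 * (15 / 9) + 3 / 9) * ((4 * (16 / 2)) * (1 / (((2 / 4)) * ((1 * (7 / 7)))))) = 1088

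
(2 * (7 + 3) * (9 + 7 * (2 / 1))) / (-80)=-23 / 4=-5.75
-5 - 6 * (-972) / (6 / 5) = 4855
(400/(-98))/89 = -200/4361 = -0.05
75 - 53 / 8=547 / 8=68.38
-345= -345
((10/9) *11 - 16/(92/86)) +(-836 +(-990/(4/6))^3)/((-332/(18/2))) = 6100877619431/68724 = 88773610.67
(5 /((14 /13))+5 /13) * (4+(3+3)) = 4575 /91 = 50.27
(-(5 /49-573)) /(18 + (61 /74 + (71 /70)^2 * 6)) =6491650 /283247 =22.92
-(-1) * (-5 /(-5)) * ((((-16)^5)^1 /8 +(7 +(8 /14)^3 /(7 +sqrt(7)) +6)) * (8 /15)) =-1078877432 /15435-256 * sqrt(7) /108045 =-69898.12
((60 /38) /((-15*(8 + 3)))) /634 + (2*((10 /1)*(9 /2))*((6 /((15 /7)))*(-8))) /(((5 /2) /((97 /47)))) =-25911813547 /15569455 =-1664.27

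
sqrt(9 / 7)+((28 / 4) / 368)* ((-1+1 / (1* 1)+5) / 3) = 35 / 1104+3* sqrt(7) / 7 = 1.17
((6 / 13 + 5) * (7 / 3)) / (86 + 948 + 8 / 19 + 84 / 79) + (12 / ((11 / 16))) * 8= 93114716815 / 666778398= 139.65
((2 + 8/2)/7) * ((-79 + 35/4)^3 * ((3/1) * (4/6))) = -66564123/112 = -594322.53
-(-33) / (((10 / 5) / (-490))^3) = -485302125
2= 2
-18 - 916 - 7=-941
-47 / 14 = -3.36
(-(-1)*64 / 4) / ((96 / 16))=8 / 3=2.67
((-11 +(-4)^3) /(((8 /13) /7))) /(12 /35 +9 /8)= -79625 /137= -581.20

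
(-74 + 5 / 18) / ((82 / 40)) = -13270 / 369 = -35.96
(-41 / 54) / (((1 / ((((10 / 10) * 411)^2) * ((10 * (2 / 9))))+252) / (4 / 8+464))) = -3574462205 / 2554085547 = -1.40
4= 4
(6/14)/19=3/133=0.02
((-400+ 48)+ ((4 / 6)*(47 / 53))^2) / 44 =-2222519 / 278091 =-7.99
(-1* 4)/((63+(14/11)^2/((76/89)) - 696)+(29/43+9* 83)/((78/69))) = -5140564/38941321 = -0.13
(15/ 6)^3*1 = 125/ 8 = 15.62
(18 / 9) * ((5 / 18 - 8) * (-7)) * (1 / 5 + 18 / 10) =1946 / 9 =216.22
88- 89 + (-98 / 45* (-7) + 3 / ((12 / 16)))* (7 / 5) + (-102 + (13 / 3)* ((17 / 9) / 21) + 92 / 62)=-32598364 / 439425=-74.18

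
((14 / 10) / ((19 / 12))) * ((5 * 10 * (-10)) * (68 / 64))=-8925 / 19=-469.74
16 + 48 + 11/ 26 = 1675/ 26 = 64.42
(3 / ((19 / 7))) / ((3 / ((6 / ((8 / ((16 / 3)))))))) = 28 / 19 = 1.47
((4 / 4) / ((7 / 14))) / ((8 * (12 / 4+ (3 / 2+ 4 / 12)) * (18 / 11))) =11 / 348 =0.03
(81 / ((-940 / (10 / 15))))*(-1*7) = 189 / 470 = 0.40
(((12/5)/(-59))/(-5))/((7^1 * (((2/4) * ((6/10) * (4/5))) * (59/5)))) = 0.00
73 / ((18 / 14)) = 511 / 9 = 56.78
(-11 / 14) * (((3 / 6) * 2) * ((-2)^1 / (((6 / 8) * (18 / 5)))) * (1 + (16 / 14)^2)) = 12430 / 9261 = 1.34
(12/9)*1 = 4/3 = 1.33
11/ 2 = 5.50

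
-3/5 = -0.60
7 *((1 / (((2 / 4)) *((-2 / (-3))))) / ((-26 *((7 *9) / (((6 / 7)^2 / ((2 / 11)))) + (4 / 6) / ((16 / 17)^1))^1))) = -2772 / 55939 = -0.05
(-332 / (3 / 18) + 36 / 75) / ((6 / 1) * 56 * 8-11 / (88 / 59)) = -398304 / 536125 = -0.74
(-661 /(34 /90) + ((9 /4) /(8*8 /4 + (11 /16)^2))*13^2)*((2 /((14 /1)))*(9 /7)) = -159145479 /501823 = -317.13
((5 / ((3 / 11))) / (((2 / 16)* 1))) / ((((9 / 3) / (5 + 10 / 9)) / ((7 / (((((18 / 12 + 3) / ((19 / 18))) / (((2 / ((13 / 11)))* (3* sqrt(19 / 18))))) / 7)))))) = 247832200* sqrt(38) / 85293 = 17911.67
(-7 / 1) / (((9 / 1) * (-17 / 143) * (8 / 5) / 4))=5005 / 306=16.36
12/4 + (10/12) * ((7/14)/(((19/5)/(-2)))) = 317/114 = 2.78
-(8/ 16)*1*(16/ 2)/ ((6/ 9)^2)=-9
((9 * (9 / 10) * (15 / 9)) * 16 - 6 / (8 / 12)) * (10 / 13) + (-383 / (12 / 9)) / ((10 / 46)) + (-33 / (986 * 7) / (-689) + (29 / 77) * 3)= -1160.99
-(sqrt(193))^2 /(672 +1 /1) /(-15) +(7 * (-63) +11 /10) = -1776239 /4038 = -439.88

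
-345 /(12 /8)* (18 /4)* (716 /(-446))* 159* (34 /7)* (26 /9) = 5786690520 /1561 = 3707040.69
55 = 55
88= 88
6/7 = 0.86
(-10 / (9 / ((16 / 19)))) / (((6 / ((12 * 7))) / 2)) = -4480 / 171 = -26.20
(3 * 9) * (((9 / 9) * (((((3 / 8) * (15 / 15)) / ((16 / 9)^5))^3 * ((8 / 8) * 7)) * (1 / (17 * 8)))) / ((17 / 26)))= 13658611812026920011 / 682381956774663733379072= 0.00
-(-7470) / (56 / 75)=280125 / 28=10004.46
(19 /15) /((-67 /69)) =-437 /335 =-1.30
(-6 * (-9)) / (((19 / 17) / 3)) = 2754 / 19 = 144.95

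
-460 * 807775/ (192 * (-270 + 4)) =92894125/ 12768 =7275.54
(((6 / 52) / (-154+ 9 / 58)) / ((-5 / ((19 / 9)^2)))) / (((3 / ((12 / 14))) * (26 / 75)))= 52345 / 95003181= 0.00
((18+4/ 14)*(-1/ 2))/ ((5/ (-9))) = 576/ 35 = 16.46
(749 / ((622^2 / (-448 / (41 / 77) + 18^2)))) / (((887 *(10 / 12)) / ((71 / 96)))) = -282008237 / 281396208560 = -0.00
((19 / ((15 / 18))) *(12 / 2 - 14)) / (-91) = 912 / 455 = 2.00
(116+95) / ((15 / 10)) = 422 / 3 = 140.67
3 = 3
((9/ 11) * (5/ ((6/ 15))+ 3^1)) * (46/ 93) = 69/ 11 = 6.27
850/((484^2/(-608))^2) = 1227400/214358881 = 0.01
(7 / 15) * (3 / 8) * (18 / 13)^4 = 91854 / 142805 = 0.64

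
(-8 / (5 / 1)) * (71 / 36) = -142 / 45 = -3.16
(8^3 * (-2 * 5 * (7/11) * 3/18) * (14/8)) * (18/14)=-13440/11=-1221.82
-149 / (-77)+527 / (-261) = -1690 / 20097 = -0.08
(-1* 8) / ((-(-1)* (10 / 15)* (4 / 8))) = -24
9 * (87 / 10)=783 / 10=78.30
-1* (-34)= 34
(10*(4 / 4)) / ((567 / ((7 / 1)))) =10 / 81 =0.12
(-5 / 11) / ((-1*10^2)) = 1 / 220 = 0.00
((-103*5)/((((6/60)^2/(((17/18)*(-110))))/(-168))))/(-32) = 84266875/3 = 28088958.33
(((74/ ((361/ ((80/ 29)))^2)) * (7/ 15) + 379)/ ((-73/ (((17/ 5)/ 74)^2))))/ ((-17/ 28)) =14829282424943/ 821481847684275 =0.02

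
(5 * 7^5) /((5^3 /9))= 151263 /25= 6050.52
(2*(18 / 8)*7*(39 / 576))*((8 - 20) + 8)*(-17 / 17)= 273 / 32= 8.53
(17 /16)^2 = 289 /256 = 1.13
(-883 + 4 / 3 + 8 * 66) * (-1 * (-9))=-3183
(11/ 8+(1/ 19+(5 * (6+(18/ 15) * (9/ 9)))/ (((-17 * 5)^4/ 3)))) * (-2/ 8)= -11327552041/ 31737980000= -0.36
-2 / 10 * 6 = -6 / 5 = -1.20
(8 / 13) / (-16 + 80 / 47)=-47 / 1092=-0.04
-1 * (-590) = 590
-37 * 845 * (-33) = 1031745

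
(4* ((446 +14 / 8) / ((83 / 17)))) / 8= 30447 / 664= 45.85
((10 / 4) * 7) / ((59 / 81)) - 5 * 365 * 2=-3625.97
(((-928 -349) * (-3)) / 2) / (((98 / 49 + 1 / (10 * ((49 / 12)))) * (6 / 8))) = 312865 / 248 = 1261.55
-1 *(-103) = 103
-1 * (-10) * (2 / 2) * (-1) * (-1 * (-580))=-5800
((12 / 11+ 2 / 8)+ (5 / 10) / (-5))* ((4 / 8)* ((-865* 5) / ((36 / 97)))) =-7635355 / 1056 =-7230.45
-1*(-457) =457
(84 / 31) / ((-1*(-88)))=21 / 682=0.03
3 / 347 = 0.01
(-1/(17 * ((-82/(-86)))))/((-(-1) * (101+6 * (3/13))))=-559/927707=-0.00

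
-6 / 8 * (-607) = 1821 / 4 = 455.25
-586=-586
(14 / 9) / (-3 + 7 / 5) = -35 / 36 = -0.97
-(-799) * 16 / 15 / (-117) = -7.28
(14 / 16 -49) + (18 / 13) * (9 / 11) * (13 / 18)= -4163 / 88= -47.31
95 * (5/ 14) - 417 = -5363/ 14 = -383.07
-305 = -305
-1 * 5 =-5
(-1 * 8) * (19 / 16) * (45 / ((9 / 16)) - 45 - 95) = 570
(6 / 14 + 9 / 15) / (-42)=-6 / 245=-0.02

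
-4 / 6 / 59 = -0.01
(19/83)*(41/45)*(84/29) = 21812/36105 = 0.60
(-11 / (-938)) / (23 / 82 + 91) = 0.00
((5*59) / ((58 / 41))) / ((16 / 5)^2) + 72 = 1371431 / 14848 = 92.36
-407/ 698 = -0.58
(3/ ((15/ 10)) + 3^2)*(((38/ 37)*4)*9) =15048/ 37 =406.70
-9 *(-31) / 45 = 31 / 5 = 6.20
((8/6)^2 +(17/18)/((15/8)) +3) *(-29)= -153.16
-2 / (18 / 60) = -20 / 3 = -6.67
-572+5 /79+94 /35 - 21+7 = -1612689 /2765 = -583.25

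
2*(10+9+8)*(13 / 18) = 39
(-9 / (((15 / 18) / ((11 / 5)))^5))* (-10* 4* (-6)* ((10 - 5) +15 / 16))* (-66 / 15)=14133825452736 / 1953125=7236518.63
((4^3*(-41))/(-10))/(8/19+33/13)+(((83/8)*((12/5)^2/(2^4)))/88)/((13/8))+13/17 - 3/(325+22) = 38169975267/426740600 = 89.45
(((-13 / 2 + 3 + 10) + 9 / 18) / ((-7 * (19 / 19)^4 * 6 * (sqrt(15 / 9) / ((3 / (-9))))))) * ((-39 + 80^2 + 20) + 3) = 1064 * sqrt(15) / 15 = 274.72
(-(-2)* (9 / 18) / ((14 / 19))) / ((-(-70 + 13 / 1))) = 1 / 42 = 0.02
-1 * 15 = -15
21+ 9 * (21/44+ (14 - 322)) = -2746.70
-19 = -19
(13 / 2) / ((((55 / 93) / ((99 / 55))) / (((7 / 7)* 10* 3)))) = 32643 / 55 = 593.51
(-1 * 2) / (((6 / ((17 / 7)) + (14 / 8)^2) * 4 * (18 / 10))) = -0.05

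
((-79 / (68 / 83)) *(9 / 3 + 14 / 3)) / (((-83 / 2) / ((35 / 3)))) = 207.83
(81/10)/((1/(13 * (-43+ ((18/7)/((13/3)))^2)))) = -28606527/6370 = -4490.82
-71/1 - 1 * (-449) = 378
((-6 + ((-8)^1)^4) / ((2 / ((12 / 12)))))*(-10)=-20450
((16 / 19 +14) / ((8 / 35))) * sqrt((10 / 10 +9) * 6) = 4935 * sqrt(15) / 38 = 502.98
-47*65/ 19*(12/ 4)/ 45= -611/ 57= -10.72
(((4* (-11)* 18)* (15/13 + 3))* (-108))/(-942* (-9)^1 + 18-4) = 104976/2509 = 41.84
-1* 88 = -88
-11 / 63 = -0.17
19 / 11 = 1.73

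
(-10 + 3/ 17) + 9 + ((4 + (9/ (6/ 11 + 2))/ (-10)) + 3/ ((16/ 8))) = 20577/ 4760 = 4.32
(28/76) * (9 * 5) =315/19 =16.58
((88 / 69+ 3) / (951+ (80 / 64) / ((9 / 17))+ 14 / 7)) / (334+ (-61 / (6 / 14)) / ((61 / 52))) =5310 / 252341441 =0.00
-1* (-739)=739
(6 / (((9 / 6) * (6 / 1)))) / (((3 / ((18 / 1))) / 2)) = 8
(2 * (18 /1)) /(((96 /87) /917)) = 239337 /8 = 29917.12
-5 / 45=-1 / 9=-0.11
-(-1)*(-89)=-89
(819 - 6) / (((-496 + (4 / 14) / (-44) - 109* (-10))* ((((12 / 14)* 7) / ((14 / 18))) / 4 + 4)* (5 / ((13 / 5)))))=22786764 / 189810625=0.12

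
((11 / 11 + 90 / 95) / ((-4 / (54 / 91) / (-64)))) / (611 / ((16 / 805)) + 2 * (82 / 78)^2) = 59844096 / 99505977851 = 0.00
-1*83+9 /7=-572 /7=-81.71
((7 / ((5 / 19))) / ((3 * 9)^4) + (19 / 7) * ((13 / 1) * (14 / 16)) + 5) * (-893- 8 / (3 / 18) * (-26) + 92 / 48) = 3266296744417 / 255091680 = 12804.40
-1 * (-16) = 16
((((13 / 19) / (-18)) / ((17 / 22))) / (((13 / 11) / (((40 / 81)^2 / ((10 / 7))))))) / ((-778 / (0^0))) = 67760 / 7419329703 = 0.00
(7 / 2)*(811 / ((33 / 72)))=68124 / 11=6193.09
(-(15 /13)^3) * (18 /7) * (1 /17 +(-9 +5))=4070250 /261443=15.57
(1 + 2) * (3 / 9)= 1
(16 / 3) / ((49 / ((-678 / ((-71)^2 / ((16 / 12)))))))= -14464 / 741027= -0.02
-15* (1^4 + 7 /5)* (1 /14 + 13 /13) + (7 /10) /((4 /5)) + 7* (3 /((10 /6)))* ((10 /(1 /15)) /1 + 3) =1890.10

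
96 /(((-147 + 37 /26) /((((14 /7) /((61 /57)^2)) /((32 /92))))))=-46629648 /14083985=-3.31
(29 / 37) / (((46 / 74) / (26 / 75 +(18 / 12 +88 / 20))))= 27173 / 3450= 7.88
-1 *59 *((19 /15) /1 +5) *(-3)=5546 /5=1109.20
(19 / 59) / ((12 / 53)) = 1.42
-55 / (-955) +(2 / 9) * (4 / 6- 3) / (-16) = 3713 / 41256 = 0.09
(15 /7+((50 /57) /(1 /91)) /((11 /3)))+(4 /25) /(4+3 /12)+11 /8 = 125975789 /4974200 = 25.33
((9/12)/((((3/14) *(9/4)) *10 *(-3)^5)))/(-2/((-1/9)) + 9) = -7/295245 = -0.00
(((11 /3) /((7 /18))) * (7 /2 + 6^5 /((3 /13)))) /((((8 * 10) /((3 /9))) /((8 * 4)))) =1482778 /35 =42365.09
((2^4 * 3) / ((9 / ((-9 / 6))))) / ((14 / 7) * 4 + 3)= -8 / 11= -0.73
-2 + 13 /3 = 7 /3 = 2.33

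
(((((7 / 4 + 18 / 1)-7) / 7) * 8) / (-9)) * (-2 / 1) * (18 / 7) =408 / 49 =8.33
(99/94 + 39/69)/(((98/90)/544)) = 42827760/52969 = 808.54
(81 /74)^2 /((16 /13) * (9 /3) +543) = 28431 /12972644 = 0.00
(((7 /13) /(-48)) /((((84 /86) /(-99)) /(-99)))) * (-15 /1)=702405 /416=1688.47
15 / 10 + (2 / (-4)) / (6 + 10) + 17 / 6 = 413 / 96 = 4.30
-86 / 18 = -4.78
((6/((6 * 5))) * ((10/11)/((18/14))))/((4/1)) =7/198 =0.04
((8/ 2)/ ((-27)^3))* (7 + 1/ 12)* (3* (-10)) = 850/ 19683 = 0.04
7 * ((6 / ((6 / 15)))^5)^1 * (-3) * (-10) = 159468750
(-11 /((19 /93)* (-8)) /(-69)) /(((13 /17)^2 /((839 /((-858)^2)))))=-7516601 /39540305376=-0.00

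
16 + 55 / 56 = 951 / 56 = 16.98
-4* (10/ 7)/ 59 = -40/ 413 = -0.10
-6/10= -3/5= -0.60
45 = 45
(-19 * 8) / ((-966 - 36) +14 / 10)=760 / 5003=0.15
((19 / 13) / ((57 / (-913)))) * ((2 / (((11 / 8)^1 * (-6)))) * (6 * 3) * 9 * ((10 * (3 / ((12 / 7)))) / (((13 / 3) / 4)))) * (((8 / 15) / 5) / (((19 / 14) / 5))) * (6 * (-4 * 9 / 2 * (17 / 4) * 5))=-43009989120 / 3211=-13394577.74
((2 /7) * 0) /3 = 0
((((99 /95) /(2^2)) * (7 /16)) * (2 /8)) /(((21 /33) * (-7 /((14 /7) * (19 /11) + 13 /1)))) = -17919 /170240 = -0.11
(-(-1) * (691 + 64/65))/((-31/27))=-1214433/2015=-602.70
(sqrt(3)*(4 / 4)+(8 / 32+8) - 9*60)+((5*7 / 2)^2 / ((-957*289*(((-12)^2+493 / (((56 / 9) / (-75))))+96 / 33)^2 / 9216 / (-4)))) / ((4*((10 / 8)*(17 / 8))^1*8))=-3862386583886879317179 / 7263538474829772628+sqrt(3)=-530.02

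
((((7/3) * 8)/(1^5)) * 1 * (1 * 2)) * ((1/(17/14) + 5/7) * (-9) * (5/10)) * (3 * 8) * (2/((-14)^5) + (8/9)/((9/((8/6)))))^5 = -169285748553728513012628044324596633/689506783943626458751110991125921792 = -0.25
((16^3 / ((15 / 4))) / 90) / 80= 512 / 3375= 0.15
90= 90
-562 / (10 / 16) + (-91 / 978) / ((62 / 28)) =-68158049 / 75795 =-899.24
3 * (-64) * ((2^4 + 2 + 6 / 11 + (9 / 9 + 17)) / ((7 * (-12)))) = 6432 / 77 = 83.53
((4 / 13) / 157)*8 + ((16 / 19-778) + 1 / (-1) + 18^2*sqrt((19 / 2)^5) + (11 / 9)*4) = -269873917 / 349011 + 29241*sqrt(38) / 2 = 89353.56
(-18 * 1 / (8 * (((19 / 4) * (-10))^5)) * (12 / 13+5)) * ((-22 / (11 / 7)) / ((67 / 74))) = -0.00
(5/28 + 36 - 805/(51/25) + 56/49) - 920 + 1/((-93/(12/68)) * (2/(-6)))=-3326039/2604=-1277.28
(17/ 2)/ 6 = 17/ 12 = 1.42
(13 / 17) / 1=13 / 17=0.76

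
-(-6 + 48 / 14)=18 / 7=2.57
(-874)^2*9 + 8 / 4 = 6874886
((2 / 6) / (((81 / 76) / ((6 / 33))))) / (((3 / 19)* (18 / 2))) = 2888 / 72171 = 0.04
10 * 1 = 10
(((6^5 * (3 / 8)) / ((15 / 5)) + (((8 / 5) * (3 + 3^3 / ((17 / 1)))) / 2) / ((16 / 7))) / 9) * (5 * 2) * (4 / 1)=220684 / 51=4327.14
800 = 800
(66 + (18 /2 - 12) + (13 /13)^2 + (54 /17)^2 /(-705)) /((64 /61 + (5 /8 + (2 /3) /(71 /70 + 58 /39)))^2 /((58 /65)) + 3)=2799177328579941577216 /315889218117124486115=8.86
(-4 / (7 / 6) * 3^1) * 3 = -216 / 7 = -30.86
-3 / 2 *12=-18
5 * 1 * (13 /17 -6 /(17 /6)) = -115 /17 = -6.76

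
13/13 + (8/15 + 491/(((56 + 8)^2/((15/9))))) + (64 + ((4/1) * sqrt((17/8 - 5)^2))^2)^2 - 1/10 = 2366404339/61440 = 38515.70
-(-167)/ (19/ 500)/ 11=83500/ 209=399.52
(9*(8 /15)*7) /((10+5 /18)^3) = 979776 /31658125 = 0.03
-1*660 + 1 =-659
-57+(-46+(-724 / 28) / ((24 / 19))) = -20743 / 168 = -123.47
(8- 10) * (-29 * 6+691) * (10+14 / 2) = -17578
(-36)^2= 1296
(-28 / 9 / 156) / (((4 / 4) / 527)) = -3689 / 351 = -10.51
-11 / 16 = -0.69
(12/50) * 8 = 48/25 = 1.92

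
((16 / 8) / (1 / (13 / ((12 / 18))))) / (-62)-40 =-2519 / 62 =-40.63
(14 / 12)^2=49 / 36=1.36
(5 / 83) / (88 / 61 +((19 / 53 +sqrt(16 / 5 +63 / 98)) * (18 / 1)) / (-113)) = 53149889565 * sqrt(18830) / 706478782601014 +16180375743875 / 353239391300507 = 0.06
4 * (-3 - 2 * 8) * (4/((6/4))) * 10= -6080/3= -2026.67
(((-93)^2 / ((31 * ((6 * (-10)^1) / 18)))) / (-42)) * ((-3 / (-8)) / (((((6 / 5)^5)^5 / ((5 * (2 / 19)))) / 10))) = 46193599700927734375 / 1120363943105377861632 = 0.04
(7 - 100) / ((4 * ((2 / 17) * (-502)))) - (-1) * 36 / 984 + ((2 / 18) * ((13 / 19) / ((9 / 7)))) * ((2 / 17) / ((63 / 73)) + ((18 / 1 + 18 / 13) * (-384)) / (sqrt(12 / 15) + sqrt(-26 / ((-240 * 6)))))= -2408448 * sqrt(5) / 10697 + 16994176703 / 38771054352 + 100352 * sqrt(65) / 10697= -427.38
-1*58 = -58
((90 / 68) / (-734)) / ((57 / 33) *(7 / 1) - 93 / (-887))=-439065 / 2969614264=-0.00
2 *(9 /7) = 18 /7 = 2.57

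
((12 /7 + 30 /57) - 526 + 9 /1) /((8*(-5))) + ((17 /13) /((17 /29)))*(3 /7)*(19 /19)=956139 /69160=13.83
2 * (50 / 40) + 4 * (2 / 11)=71 / 22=3.23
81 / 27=3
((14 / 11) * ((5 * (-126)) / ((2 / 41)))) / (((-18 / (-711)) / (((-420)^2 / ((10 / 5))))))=-629923959000 / 11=-57265814454.55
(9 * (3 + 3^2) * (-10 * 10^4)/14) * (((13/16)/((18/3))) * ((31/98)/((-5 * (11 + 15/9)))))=6800625/13034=521.76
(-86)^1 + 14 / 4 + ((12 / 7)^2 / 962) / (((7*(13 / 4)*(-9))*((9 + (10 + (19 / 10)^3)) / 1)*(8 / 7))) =-1307314811795 / 15846240046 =-82.50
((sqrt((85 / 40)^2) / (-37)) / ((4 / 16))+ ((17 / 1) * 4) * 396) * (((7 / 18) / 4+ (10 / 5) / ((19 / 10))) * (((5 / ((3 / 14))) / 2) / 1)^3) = 134389385755625 / 2733264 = 49168095.64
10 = 10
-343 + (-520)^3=-140608343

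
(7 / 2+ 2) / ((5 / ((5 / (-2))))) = -11 / 4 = -2.75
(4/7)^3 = 64/343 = 0.19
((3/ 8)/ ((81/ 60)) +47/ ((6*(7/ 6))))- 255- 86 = -42085/ 126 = -334.01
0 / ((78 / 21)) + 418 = 418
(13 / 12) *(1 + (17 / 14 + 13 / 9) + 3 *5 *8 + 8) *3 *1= 215657 / 504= 427.89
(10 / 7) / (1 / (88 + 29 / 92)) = 40625 / 322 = 126.16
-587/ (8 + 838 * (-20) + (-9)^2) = 587/ 16671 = 0.04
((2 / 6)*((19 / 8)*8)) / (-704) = -19 / 2112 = -0.01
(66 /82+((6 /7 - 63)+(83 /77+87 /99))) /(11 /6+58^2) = -224960 /12751123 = -0.02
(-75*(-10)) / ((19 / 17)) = 12750 / 19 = 671.05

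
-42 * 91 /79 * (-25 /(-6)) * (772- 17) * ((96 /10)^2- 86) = -74063990 /79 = -937518.86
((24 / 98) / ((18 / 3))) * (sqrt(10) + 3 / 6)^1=1 / 49 + 2 * sqrt(10) / 49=0.15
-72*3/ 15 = -72/ 5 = -14.40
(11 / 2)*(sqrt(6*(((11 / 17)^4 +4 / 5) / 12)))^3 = 4480179*sqrt(4072890) / 4827513800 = 1.87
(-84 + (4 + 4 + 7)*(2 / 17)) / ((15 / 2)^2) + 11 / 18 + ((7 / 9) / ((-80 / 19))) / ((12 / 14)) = -391567 / 367200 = -1.07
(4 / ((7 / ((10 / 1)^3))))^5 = 1024000000000000000 / 16807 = 60926994704587.37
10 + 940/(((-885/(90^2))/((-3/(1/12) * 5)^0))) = -507010/59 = -8593.39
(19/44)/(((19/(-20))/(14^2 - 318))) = 610/11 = 55.45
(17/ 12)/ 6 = 17/ 72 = 0.24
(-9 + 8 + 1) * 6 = 0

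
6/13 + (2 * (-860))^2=38459206/13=2958400.46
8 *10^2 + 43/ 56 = 44843/ 56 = 800.77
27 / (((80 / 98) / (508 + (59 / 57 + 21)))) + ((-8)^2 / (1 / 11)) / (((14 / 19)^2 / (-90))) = -923252823 / 9310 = -99167.86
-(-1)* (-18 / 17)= -1.06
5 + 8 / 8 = 6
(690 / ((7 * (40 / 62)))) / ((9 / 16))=5704 / 21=271.62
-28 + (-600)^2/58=179188/29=6178.90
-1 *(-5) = 5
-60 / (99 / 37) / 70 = -0.32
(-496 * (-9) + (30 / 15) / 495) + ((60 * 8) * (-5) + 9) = 1026137 / 495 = 2073.00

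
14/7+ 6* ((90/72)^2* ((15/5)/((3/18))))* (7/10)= 961/8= 120.12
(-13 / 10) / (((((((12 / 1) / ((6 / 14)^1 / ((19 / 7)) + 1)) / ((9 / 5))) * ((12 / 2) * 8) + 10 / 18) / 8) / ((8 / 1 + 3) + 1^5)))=-61776 / 137075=-0.45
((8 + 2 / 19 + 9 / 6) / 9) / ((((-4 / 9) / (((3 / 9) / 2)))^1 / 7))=-2.80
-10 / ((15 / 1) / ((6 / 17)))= -4 / 17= -0.24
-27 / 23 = -1.17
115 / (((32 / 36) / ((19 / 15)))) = 1311 / 8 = 163.88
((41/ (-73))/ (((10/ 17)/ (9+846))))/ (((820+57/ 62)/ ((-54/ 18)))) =11084391/ 3715481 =2.98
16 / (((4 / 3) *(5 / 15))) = 36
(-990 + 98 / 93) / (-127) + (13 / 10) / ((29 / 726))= 69072049 / 1712595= 40.33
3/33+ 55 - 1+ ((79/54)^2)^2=5487769211/93533616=58.67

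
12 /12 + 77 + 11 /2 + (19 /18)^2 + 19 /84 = 96209 /1134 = 84.84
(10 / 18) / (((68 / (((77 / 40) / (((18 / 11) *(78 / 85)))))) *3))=4235 / 1213056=0.00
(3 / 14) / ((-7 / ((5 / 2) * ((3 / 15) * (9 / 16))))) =-27 / 3136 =-0.01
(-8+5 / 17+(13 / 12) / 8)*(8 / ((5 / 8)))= -4942 / 51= -96.90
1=1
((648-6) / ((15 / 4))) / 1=856 / 5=171.20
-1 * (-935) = 935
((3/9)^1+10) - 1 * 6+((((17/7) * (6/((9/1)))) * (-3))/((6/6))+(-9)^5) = -1240040/21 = -59049.52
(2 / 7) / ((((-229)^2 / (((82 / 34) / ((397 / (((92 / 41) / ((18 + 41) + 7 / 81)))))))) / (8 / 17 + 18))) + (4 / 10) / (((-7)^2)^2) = 28800002605378 / 172847927747220145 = 0.00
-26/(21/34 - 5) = 884/149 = 5.93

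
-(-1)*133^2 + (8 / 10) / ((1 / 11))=88489 / 5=17697.80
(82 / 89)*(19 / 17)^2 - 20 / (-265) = 1.23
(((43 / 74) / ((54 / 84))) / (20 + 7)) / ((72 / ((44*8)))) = 13244 / 80919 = 0.16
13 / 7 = 1.86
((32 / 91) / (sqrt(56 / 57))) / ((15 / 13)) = 8 * sqrt(798) / 735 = 0.31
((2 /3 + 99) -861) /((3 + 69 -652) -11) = 2284 /1773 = 1.29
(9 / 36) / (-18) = -1 / 72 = -0.01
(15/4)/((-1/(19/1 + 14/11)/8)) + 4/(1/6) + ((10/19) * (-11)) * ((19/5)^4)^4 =-3673832937335658219608/335693359375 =-10944014335.51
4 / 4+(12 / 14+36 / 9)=41 / 7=5.86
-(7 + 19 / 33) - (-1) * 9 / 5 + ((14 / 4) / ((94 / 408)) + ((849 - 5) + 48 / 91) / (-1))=-589342531 / 705705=-835.11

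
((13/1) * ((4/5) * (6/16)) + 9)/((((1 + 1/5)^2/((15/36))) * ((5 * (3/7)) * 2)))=1505/1728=0.87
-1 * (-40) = 40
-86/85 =-1.01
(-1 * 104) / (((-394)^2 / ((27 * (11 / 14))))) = -3861 / 271663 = -0.01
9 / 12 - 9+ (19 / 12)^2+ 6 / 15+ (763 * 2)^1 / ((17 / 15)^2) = 246100217 / 208080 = 1182.72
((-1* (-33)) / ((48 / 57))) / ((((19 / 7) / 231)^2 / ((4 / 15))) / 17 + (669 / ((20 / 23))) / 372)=1439948452635 / 75995311759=18.95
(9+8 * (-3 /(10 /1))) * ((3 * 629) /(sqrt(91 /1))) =1305.55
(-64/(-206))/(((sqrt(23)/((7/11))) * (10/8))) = 896 * sqrt(23)/130295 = 0.03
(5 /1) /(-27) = -5 /27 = -0.19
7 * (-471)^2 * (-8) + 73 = -12423023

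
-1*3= -3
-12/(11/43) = -516/11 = -46.91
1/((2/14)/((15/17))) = 105/17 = 6.18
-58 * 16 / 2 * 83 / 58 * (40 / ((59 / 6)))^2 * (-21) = 803174400 / 3481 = 230730.94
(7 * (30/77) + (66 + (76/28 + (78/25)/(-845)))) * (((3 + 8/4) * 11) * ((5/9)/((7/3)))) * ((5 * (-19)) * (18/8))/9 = -169834597/7644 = -22218.03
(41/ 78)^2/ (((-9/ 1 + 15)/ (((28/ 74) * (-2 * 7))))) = -82369/ 337662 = -0.24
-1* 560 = -560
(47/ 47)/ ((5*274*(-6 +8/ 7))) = -0.00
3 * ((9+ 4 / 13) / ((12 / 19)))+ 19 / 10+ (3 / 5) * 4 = 12613 / 260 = 48.51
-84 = -84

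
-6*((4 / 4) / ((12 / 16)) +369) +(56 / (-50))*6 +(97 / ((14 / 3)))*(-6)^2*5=264724 / 175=1512.71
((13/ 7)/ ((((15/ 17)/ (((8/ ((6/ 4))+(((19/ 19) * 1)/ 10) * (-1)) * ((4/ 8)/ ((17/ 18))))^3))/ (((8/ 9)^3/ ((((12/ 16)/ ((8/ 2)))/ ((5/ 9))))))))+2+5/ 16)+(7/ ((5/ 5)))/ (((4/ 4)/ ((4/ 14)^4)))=41411438833069/ 433581498000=95.51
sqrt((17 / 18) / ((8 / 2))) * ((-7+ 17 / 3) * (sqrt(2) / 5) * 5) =-2 * sqrt(17) / 9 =-0.92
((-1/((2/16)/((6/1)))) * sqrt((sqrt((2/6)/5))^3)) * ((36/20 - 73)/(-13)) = -5696 * 15^(1/4)/325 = -34.49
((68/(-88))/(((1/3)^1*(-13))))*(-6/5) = -153/715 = -0.21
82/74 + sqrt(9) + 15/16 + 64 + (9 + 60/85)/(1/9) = 1573995/10064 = 156.40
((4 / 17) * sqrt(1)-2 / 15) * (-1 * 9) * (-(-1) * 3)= -234 / 85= -2.75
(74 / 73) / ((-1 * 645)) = -74 / 47085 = -0.00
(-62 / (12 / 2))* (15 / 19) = -8.16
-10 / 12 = -5 / 6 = -0.83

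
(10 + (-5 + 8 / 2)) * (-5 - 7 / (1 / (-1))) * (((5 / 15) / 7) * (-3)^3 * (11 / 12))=-297 / 14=-21.21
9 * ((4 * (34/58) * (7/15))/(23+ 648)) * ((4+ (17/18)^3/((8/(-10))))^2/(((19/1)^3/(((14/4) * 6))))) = 64539064877/165376578597120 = 0.00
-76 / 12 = -19 / 3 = -6.33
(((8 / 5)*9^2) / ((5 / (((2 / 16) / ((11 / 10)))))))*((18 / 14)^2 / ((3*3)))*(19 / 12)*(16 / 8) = 4617 / 2695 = 1.71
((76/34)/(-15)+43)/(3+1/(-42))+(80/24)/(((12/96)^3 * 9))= 58530406/286875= 204.03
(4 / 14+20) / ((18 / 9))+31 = 288 / 7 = 41.14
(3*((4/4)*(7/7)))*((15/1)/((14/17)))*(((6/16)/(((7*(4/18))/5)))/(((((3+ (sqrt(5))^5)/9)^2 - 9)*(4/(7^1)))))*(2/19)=804739455/1931040832 - 25095825*sqrt(5)/965520416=0.36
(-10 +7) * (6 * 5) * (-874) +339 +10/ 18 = 78999.56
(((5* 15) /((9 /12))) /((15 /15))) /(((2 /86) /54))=232200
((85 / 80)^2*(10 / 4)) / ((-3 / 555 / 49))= -25583.84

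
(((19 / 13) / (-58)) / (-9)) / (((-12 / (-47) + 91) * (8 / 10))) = 4465 / 116420616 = 0.00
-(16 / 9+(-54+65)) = -115 / 9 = -12.78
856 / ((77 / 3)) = 2568 / 77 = 33.35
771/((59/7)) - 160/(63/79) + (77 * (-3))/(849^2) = -32496127064/297690813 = -109.16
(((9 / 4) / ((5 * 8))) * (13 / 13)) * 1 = 9 / 160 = 0.06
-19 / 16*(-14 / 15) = 133 / 120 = 1.11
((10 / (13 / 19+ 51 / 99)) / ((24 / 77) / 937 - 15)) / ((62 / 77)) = -5805469285 / 8409500944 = -0.69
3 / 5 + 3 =18 / 5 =3.60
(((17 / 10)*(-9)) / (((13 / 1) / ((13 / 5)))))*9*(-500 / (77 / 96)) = 1321920 / 77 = 17167.79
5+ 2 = 7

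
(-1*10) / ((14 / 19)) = -95 / 7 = -13.57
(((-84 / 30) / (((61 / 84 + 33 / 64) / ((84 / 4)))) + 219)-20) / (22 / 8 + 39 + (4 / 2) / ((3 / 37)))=15186228 / 6650965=2.28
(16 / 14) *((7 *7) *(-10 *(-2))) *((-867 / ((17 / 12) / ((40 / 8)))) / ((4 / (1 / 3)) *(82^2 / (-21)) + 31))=7996800 / 8893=899.22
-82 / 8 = -41 / 4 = -10.25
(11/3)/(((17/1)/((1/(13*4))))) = 11/2652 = 0.00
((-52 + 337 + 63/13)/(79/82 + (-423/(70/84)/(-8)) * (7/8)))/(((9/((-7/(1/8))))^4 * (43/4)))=324119811850240/452976594759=715.53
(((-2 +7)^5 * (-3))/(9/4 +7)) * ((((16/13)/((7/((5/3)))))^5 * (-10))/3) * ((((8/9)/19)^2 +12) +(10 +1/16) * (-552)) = -66383125913600000000000/1640616896782280781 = -40462.30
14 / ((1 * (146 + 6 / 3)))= 7 / 74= 0.09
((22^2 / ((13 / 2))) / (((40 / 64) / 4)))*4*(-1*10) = -247808 / 13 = -19062.15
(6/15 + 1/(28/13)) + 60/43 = 13603/6020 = 2.26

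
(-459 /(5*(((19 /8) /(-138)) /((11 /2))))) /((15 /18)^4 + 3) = 3612014208 /428735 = 8424.82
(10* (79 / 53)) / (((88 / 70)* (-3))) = -13825 / 3498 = -3.95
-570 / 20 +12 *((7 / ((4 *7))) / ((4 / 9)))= -87 / 4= -21.75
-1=-1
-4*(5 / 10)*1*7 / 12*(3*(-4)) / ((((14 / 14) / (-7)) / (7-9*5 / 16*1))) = -3283 / 8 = -410.38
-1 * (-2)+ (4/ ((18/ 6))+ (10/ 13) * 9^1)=400/ 39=10.26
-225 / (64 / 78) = -8775 / 32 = -274.22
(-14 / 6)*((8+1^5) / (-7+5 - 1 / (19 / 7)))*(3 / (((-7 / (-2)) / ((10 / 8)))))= 19 / 2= 9.50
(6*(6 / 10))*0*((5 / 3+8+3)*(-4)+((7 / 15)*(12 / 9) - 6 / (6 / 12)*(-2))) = 0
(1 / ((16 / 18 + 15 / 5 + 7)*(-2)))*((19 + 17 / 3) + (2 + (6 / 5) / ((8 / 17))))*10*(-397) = 2087823 / 392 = 5326.08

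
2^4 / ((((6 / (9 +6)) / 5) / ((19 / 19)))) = 200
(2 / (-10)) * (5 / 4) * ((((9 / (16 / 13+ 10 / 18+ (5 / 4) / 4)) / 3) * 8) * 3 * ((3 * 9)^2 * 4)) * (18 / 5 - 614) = 299881999872 / 19645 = 15265054.71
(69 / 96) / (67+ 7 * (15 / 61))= 1403 / 134144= 0.01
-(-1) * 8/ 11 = 8/ 11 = 0.73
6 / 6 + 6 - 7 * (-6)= 49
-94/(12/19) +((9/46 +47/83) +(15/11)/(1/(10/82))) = -382020730/2582877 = -147.91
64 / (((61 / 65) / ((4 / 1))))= 16640 / 61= 272.79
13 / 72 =0.18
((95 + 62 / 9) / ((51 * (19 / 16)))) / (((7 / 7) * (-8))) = -1834 / 8721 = -0.21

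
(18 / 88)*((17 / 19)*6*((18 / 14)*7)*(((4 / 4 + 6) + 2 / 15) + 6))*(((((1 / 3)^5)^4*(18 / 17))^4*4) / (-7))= -6304 / 9995543546219176405203534311253884715795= -0.00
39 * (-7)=-273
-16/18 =-8/9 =-0.89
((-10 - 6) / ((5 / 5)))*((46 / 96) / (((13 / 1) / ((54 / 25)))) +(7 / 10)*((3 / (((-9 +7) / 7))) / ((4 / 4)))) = 116.33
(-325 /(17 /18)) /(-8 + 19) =-5850 /187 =-31.28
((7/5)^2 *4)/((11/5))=196/55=3.56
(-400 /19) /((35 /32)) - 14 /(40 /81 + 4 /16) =-1220248 /32053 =-38.07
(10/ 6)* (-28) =-46.67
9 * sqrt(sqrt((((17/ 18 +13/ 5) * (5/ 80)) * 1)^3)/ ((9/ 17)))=10^(1/ 4) * 319^(3/ 4) * sqrt(51)/ 240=3.99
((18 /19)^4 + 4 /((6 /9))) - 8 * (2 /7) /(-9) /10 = 280416698 /41051115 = 6.83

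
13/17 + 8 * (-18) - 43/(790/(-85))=-372303/2686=-138.61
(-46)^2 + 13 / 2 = 4245 / 2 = 2122.50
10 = 10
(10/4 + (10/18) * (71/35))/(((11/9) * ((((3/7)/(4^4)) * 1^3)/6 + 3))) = 116992/118283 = 0.99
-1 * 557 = -557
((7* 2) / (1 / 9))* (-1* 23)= -2898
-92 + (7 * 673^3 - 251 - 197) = 2133747979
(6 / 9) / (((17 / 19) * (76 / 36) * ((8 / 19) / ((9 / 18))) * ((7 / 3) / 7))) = 171 / 136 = 1.26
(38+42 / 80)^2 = 2374681 / 1600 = 1484.18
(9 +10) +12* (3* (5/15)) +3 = 34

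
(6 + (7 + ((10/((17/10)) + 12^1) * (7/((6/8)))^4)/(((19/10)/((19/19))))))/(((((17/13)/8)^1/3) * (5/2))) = 524400.23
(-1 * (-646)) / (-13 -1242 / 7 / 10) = -11305 / 538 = -21.01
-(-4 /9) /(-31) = -0.01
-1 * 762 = -762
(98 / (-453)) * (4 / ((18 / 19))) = -3724 / 4077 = -0.91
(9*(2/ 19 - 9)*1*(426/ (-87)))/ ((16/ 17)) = 1835847/ 4408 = 416.48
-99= -99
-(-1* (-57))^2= -3249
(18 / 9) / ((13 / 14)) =2.15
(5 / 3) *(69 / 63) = 115 / 63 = 1.83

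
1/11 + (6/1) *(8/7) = 535/77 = 6.95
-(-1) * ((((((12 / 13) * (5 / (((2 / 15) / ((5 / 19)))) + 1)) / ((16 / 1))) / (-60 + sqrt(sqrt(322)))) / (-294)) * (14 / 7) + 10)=59 * 322^(3 / 4) / 179258266096 + 885 * sqrt(322) / 44814566524 + 13275 * 322^(1 / 4) / 11203641631 + 112037212810 / 11203641631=10.00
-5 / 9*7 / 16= -35 / 144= -0.24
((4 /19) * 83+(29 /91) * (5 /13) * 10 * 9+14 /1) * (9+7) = 15286144 /22477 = 680.08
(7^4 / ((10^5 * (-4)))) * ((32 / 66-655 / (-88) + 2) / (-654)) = 6293021 / 69062400000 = 0.00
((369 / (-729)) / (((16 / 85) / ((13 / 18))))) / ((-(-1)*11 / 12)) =-45305 / 21384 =-2.12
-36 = -36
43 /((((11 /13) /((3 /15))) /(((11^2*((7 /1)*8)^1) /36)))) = 86086 /45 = 1913.02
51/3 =17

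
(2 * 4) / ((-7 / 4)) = -32 / 7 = -4.57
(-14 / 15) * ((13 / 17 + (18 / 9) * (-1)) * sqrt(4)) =196 / 85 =2.31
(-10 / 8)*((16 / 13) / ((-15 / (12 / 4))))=4 / 13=0.31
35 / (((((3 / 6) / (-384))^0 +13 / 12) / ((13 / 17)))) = 1092 / 85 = 12.85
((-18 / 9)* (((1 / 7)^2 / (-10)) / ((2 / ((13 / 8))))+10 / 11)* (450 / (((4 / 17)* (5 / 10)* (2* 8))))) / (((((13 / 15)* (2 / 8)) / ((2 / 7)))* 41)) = -897999075 / 64352288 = -13.95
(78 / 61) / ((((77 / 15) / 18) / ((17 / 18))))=19890 / 4697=4.23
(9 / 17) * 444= 3996 / 17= 235.06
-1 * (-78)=78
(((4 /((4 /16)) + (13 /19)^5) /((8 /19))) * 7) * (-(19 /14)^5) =-759788663 /614656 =-1236.12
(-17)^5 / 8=-177482.12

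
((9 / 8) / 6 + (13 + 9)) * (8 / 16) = 355 / 32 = 11.09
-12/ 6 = -2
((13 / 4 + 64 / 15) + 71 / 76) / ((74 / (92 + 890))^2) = 1161287177 / 780330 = 1488.20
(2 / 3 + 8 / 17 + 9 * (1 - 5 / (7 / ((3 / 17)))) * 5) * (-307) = -4434922 / 357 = -12422.75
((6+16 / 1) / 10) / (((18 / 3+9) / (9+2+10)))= 77 / 25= 3.08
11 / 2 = 5.50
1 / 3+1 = 4 / 3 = 1.33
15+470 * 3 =1425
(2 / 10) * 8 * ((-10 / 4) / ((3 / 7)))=-28 / 3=-9.33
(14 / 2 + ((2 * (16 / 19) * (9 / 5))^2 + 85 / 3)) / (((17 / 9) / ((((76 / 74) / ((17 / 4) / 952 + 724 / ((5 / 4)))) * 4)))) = 6480671232 / 38763606295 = 0.17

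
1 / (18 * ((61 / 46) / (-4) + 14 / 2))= 92 / 11043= 0.01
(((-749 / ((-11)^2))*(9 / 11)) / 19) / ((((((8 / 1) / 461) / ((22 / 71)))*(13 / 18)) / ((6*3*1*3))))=-355.87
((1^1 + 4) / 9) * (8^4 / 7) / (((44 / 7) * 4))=1280 / 99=12.93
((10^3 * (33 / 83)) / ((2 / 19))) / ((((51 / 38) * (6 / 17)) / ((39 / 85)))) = 5162300 / 1411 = 3658.61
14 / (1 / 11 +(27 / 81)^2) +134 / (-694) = 239801 / 3470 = 69.11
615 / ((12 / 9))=1845 / 4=461.25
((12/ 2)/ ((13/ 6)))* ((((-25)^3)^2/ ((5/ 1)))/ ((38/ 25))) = 21972656250/ 247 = 88958122.47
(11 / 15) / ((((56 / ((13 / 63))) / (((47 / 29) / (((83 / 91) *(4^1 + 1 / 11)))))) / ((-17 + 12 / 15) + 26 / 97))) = -7426442881 / 397147779000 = -0.02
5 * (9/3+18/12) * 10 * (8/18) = 100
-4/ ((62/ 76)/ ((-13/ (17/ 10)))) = 19760/ 527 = 37.50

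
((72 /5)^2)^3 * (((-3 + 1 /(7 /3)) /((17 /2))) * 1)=-5015306502144 /1859375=-2697307.70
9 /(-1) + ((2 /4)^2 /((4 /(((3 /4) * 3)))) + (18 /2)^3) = 46089 /64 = 720.14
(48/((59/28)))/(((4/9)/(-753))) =-2277072/59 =-38594.44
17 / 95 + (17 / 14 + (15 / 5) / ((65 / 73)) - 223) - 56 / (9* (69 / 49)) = -2390679827 / 10737090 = -222.66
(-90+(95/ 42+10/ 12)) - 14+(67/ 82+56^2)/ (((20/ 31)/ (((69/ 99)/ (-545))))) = -107.12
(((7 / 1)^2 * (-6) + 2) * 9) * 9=-23652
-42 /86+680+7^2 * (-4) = 20791 /43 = 483.51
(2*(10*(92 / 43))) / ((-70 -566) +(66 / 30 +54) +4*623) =9200 / 411123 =0.02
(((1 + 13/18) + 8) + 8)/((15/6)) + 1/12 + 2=1651/180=9.17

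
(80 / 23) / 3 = 80 / 69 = 1.16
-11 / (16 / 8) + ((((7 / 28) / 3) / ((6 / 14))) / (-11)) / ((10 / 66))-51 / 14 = -3889 / 420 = -9.26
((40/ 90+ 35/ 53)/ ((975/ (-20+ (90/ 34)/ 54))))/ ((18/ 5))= -12617/ 2009124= -0.01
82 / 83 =0.99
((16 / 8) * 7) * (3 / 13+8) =1498 / 13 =115.23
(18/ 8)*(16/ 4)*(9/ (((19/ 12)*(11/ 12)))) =11664/ 209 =55.81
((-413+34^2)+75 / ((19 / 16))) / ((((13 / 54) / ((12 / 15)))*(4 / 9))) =7444062 / 1235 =6027.58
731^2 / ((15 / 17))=9084137 / 15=605609.13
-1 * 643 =-643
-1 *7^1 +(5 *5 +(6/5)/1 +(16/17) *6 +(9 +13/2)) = 6859/170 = 40.35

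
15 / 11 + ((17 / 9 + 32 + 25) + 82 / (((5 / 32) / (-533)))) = -138430783 / 495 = -279658.15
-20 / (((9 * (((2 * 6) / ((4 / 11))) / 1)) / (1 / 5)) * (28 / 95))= -95 / 2079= -0.05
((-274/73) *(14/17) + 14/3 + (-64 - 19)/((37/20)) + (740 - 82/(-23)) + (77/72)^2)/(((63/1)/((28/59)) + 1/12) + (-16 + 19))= 3840115423123/743657038560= 5.16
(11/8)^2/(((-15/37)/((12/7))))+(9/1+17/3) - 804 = -1339511/1680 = -797.33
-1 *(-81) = 81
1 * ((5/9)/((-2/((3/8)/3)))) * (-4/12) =5/432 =0.01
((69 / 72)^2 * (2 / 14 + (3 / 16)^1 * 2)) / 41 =0.01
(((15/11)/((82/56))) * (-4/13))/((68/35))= -14700/99671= -0.15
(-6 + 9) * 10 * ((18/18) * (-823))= -24690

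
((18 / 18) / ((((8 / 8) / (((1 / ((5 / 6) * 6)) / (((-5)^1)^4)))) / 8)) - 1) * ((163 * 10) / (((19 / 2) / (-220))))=89420496 / 2375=37650.74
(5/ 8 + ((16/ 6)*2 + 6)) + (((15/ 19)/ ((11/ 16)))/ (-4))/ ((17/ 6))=11.86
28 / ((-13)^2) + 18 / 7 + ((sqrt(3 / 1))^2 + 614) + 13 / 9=6613720 / 10647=621.18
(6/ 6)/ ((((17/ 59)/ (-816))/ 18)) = -50976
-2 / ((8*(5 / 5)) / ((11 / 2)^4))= -228.77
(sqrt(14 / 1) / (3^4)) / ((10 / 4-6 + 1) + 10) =2 * sqrt(14) / 1215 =0.01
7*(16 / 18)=56 / 9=6.22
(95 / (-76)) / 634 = -5 / 2536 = -0.00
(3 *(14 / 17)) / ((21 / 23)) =46 / 17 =2.71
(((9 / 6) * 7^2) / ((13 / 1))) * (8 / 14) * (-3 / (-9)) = 14 / 13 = 1.08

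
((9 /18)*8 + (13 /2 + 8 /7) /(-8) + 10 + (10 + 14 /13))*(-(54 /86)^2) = -25603209 /2692144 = -9.51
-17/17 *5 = -5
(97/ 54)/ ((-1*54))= -0.03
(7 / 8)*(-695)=-4865 / 8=-608.12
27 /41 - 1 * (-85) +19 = 4291 /41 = 104.66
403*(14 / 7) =806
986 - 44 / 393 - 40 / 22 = 4254134 / 4323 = 984.07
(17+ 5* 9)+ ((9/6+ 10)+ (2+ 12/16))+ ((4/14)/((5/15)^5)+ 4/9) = 36823/252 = 146.12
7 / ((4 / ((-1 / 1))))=-7 / 4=-1.75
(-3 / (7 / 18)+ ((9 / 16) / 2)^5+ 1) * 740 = -4967.27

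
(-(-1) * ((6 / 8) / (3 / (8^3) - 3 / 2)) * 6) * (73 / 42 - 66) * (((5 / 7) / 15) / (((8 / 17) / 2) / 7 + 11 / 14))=690944 / 61425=11.25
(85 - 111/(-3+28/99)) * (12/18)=67708/807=83.90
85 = 85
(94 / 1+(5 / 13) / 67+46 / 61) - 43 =2750052 / 53131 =51.76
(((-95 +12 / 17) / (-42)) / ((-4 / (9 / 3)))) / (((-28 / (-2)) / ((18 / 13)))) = -2061 / 12376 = -0.17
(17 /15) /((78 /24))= 68 /195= 0.35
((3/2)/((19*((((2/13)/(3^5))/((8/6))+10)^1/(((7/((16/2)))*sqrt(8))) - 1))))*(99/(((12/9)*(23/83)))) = 4017987846873/2911468104296+11480510384343*sqrt(2)/2911468104296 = 6.96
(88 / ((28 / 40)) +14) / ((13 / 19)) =18582 / 91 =204.20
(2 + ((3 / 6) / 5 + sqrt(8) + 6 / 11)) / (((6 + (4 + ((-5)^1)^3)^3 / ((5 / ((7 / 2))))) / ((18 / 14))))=-180*sqrt(2) / 86806069 - 2619 / 954866759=-0.00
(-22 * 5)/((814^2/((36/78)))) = -15/195767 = -0.00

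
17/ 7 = 2.43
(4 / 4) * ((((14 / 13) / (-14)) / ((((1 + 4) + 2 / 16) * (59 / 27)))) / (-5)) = 216 / 157235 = 0.00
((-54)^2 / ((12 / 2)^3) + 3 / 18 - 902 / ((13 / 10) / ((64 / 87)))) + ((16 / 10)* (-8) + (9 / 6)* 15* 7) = -3981673 / 11310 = -352.05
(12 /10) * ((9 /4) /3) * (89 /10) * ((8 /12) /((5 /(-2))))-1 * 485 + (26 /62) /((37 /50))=-69761874 /143375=-486.57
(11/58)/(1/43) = 473/58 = 8.16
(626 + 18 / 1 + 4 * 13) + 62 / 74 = 25783 / 37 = 696.84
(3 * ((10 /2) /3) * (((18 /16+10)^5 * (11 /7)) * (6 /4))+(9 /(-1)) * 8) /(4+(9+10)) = 921336778941 /10551296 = 87319.77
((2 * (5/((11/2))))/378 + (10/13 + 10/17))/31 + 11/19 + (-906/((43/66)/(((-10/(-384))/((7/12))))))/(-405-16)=0.77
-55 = -55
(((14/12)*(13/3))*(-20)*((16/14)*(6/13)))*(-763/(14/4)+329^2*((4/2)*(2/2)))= -11534080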